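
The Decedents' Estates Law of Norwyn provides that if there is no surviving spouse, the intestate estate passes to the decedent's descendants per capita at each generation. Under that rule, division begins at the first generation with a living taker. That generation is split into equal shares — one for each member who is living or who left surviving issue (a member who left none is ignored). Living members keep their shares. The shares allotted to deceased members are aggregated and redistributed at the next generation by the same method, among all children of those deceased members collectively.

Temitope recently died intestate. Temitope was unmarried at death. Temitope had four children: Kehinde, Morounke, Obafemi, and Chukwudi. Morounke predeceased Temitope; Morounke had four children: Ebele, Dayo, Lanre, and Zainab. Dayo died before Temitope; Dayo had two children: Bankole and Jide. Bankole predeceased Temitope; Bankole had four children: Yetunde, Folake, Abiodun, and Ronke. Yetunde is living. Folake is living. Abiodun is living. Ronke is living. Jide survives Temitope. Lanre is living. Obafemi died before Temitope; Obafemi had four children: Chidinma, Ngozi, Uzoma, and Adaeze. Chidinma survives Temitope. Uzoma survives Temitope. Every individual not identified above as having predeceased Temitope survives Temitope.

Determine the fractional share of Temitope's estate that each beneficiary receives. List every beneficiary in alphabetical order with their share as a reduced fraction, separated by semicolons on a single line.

Abiodun 1/128; Adaeze 1/16; Chidinma 1/16; Chukwudi 1/4; Ebele 1/16; Folake 1/128; Jide 1/32; Kehinde 1/4; Lanre 1/16; Ngozi 1/16; Ronke 1/128; Uzoma 1/16; Yetunde 1/128; Zainab 1/16

There is no surviving spouse, so the entire estate passes to Temitope's descendants per capita at each generation.
At generation 1 (Kehinde, Morounke, Obafemi, Chukwudi) there are 4 shares of (1)/4 = 1/4 each.
Living: Kehinde and Chukwudi — each takes 1/4.
Deceased: Morounke and Obafemi. Their combined 1/2 is pooled and carried to generation 2.
At generation 2 (Ebele, Dayo, Lanre, Zainab, Chidinma, Ngozi, Uzoma, Adaeze) there are 8 shares of (1/2)/8 = 1/16 each.
Living: Ebele, Lanre, Zainab, Chidinma, Ngozi, Uzoma, and Adaeze — each takes 1/16.
Deceased: Dayo. That 1/16 share is carried to generation 3.
At generation 3 (Bankole, Jide) there are 2 shares of (1/16)/2 = 1/32 each.
Living: Jide — each takes 1/32.
Deceased: Bankole. That 1/32 share is carried to generation 4.
At generation 4 (Yetunde, Folake, Abiodun, Ronke) there are 4 shares of (1/32)/4 = 1/128 each.
Living: Yetunde, Folake, Abiodun, and Ronke — each takes 1/128.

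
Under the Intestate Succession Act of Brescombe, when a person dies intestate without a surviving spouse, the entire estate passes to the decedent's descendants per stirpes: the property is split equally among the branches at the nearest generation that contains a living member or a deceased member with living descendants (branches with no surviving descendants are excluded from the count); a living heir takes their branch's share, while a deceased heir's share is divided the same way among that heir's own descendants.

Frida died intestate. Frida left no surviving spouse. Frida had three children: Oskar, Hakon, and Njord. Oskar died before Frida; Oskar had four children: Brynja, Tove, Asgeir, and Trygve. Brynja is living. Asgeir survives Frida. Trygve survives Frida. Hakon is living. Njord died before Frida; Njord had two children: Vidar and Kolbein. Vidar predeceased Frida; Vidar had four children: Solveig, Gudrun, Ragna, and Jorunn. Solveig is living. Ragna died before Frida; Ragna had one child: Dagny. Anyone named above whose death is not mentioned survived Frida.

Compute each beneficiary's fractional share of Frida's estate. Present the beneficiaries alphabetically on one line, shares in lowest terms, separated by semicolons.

Asgeir 1/12; Brynja 1/12; Dagny 1/24; Gudrun 1/24; Hakon 1/3; Jorunn 1/24; Kolbein 1/6; Solveig 1/24; Tove 1/12; Trygve 1/12

There is no surviving spouse, so the entire estate passes to Frida's descendants per stirpes.
The estate is divided into 3 equal shares of 1/3 among Oskar, Hakon, Njord.
Oskar predeceased; the 1/3 allotted to Oskar's branch passes to Oskar's issue by representation.
The 1/3 is divided into 4 equal shares of 1/12 among Brynja, Tove, Asgeir, Trygve.
Brynja is living and takes 1/12.
Tove is living and takes 1/12.
Asgeir is living and takes 1/12.
Trygve is living and takes 1/12.
Hakon is living and takes 1/3.
Njord predeceased; the 1/3 allotted to Njord's branch passes to Njord's issue by representation.
The 1/3 is divided into 2 equal shares of 1/6 among Vidar, Kolbein.
Vidar predeceased; the 1/6 allotted to Vidar's branch passes to Vidar's issue by representation.
The 1/6 is divided into 4 equal shares of 1/24 among Solveig, Gudrun, Ragna, Jorunn.
Solveig is living and takes 1/24.
Gudrun is living and takes 1/24.
Ragna predeceased; the 1/24 allotted to Ragna's branch passes to Ragna's issue by representation.
Dagny is the sole taker at this level and receives the full 1/24.
Jorunn is living and takes 1/24.
Kolbein is living and takes 1/6.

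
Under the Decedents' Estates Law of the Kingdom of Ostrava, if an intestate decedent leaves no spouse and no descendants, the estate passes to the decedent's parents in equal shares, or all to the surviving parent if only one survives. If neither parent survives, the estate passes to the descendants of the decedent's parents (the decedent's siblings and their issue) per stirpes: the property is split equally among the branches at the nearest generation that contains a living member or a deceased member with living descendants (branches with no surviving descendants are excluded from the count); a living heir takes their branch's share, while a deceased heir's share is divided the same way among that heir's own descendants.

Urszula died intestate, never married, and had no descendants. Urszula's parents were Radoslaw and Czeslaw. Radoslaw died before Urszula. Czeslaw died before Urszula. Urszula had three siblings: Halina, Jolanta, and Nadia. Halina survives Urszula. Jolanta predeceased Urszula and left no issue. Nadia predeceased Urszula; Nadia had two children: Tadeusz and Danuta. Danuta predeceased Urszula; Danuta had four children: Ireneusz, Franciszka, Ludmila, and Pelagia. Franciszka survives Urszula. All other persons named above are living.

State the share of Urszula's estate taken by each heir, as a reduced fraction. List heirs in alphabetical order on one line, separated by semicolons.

Neither parent survives and there are no descendants, so the estate passes to Urszula's siblings and their issue per stirpes.
Jolanta left no surviving issue, so that branch lapses and is disregarded.
The estate is divided into 2 equal shares of 1/2 among Halina, Nadia.
Halina is living and takes 1/2.
Nadia predeceased; the 1/2 allotted to Nadia's branch passes to Nadia's issue by representation.
The 1/2 is divided into 2 equal shares of 1/4 among Tadeusz, Danuta.
Tadeusz is living and takes 1/4.
Danuta predeceased; the 1/4 allotted to Danuta's branch passes to Danuta's issue by representation.
The 1/4 is divided into 4 equal shares of 1/16 among Ireneusz, Franciszka, Ludmila, Pelagia.
Ireneusz is living and takes 1/16.
Franciszka is living and takes 1/16.
Ludmila is living and takes 1/16.
Pelagia is living and takes 1/16.

Franciszka 1/16; Halina 1/2; Ireneusz 1/16; Ludmila 1/16; Pelagia 1/16; Tadeusz 1/4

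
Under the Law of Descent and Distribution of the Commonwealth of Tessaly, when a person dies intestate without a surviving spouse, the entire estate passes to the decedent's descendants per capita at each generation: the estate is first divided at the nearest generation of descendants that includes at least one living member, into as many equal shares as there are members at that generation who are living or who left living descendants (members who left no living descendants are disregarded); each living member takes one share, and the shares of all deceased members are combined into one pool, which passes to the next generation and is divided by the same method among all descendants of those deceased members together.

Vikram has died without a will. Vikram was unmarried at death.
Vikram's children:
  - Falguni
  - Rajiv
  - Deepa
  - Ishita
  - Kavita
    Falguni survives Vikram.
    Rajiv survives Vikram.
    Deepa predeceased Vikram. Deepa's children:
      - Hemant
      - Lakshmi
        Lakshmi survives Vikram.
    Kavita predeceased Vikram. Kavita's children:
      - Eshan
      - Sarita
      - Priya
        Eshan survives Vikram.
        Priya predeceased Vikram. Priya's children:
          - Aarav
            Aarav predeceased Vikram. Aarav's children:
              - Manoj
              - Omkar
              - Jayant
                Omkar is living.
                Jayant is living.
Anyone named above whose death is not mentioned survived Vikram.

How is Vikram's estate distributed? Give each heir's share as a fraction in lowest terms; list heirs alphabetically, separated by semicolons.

There is no surviving spouse, so the entire estate passes to Vikram's descendants per capita at each generation.
At generation 1 (Falguni, Rajiv, Deepa, Ishita, Kavita) there are 5 shares of (1)/5 = 1/5 each.
Living: Falguni, Rajiv, and Ishita — each takes 1/5.
Deceased: Deepa and Kavita. Their combined 2/5 is pooled and carried to generation 2.
At generation 2 (Hemant, Lakshmi, Eshan, Sarita, Priya) there are 5 shares of (2/5)/5 = 2/25 each.
Living: Hemant, Lakshmi, Eshan, and Sarita — each takes 2/25.
Deceased: Priya. That 2/25 share is carried to generation 3.
At generation 3 (Aarav) there are 1 shares of (2/25)/1 = 2/25 each.
Deceased: Aarav. That 2/25 share is carried to generation 4.
At generation 4 (Manoj, Omkar, Jayant) there are 3 shares of (2/25)/3 = 2/75 each.
Living: Manoj, Omkar, and Jayant — each takes 2/75.

Eshan 2/25; Falguni 1/5; Hemant 2/25; Ishita 1/5; Jayant 2/75; Lakshmi 2/25; Manoj 2/75; Omkar 2/75; Rajiv 1/5; Sarita 2/25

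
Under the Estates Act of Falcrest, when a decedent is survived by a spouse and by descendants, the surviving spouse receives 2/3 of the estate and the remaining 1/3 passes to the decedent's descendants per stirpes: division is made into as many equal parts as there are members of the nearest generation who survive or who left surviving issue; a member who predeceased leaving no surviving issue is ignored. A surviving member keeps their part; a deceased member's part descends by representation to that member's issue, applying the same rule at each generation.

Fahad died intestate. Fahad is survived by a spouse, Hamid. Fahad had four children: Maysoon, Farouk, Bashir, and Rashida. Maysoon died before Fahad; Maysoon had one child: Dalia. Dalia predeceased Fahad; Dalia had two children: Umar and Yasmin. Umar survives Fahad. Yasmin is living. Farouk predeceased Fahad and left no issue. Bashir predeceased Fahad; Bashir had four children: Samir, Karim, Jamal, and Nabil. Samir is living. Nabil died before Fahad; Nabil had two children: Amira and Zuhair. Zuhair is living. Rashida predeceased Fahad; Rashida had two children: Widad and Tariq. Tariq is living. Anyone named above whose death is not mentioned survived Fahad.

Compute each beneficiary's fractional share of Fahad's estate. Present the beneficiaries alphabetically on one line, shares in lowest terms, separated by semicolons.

Amira 1/72; Hamid 2/3; Jamal 1/36; Karim 1/36; Samir 1/36; Tariq 1/18; Umar 1/18; Widad 1/18; Yasmin 1/18; Zuhair 1/72

Hamid, as surviving spouse, takes 2/3.
The remaining 1/3 passes to Fahad's descendants per stirpes.
Farouk left no surviving issue, so that branch lapses and is disregarded.
The 1/3 is divided into 3 equal shares of 1/9 among Maysoon, Bashir, Rashida.
Maysoon predeceased; the 1/9 allotted to Maysoon's branch passes to Maysoon's issue by representation.
Dalia's line is the sole branch at this level, so the full 1/9 passes to Dalia's issue by representation.
The 1/9 is divided into 2 equal shares of 1/18 among Umar, Yasmin.
Umar is living and takes 1/18.
Yasmin is living and takes 1/18.
Bashir predeceased; the 1/9 allotted to Bashir's branch passes to Bashir's issue by representation.
The 1/9 is divided into 4 equal shares of 1/36 among Samir, Karim, Jamal, Nabil.
Samir is living and takes 1/36.
Karim is living and takes 1/36.
Jamal is living and takes 1/36.
Nabil predeceased; the 1/36 allotted to Nabil's branch passes to Nabil's issue by representation.
The 1/36 is divided into 2 equal shares of 1/72 among Amira, Zuhair.
Amira is living and takes 1/72.
Zuhair is living and takes 1/72.
Rashida predeceased; the 1/9 allotted to Rashida's branch passes to Rashida's issue by representation.
The 1/9 is divided into 2 equal shares of 1/18 among Widad, Tariq.
Widad is living and takes 1/18.
Tariq is living and takes 1/18.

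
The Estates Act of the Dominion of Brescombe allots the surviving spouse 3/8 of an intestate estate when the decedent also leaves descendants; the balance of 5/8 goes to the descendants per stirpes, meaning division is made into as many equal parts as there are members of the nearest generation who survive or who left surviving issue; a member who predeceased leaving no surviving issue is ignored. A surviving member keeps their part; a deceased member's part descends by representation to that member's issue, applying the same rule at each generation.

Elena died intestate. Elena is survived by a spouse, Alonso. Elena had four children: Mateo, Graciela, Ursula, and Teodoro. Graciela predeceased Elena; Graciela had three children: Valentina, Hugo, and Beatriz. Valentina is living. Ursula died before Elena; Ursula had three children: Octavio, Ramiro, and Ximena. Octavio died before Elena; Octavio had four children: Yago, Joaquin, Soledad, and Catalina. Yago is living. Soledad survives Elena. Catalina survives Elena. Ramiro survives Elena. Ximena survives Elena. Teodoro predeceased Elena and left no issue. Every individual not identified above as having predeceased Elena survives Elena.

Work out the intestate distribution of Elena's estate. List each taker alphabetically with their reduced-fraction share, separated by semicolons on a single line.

Alonso 3/8; Beatriz 5/72; Catalina 5/288; Hugo 5/72; Joaquin 5/288; Mateo 5/24; Ramiro 5/72; Soledad 5/288; Valentina 5/72; Ximena 5/72; Yago 5/288

Alonso, as surviving spouse, takes 3/8.
The remaining 5/8 passes to Elena's descendants per stirpes.
Teodoro left no surviving issue, so that branch lapses and is disregarded.
The 5/8 is divided into 3 equal shares of 5/24 among Mateo, Graciela, Ursula.
Mateo is living and takes 5/24.
Graciela predeceased; the 5/24 allotted to Graciela's branch passes to Graciela's issue by representation.
The 5/24 is divided into 3 equal shares of 5/72 among Valentina, Hugo, Beatriz.
Valentina is living and takes 5/72.
Hugo is living and takes 5/72.
Beatriz is living and takes 5/72.
Ursula predeceased; the 5/24 allotted to Ursula's branch passes to Ursula's issue by representation.
The 5/24 is divided into 3 equal shares of 5/72 among Octavio, Ramiro, Ximena.
Octavio predeceased; the 5/72 allotted to Octavio's branch passes to Octavio's issue by representation.
The 5/72 is divided into 4 equal shares of 5/288 among Yago, Joaquin, Soledad, Catalina.
Yago is living and takes 5/288.
Joaquin is living and takes 5/288.
Soledad is living and takes 5/288.
Catalina is living and takes 5/288.
Ramiro is living and takes 5/72.
Ximena is living and takes 5/72.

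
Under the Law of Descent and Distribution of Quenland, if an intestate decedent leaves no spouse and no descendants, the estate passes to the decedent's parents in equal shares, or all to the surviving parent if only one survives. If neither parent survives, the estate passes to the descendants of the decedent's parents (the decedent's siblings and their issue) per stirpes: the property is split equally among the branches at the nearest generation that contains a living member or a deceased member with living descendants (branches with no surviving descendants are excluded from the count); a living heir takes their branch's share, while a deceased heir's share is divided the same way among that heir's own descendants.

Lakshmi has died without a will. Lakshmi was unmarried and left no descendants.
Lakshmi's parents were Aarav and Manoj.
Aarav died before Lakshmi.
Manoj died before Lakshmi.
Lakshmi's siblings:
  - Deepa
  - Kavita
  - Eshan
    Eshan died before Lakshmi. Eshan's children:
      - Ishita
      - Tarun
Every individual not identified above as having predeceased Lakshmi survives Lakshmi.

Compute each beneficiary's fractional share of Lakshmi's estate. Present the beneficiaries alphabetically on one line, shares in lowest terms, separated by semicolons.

Neither parent survives and there are no descendants, so the estate passes to Lakshmi's siblings and their issue per stirpes.
The estate is divided into 3 equal shares of 1/3 among Deepa, Kavita, Eshan.
Deepa is living and takes 1/3.
Kavita is living and takes 1/3.
Eshan predeceased; the 1/3 allotted to Eshan's branch passes to Eshan's issue by representation.
The 1/3 is divided into 2 equal shares of 1/6 among Ishita, Tarun.
Ishita is living and takes 1/6.
Tarun is living and takes 1/6.

Deepa 1/3; Ishita 1/6; Kavita 1/3; Tarun 1/6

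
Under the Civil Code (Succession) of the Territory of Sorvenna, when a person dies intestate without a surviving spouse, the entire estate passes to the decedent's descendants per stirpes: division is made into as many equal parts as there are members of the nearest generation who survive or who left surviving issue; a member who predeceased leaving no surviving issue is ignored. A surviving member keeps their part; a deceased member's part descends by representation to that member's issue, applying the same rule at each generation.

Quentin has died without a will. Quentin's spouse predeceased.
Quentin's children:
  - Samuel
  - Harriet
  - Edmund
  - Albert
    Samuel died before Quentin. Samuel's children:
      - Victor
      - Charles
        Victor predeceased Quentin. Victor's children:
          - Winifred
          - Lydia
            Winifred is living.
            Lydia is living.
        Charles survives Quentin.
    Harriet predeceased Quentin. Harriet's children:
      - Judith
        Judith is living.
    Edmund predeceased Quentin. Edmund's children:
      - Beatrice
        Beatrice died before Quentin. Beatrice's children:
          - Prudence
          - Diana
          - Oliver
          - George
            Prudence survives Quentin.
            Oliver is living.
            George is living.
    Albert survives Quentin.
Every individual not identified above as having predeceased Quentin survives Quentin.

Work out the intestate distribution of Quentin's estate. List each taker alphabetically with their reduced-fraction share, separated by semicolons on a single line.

Albert 1/4; Charles 1/8; Diana 1/16; George 1/16; Judith 1/4; Lydia 1/16; Oliver 1/16; Prudence 1/16; Winifred 1/16

There is no surviving spouse, so the entire estate passes to Quentin's descendants per stirpes.
The estate is divided into 4 equal shares of 1/4 among Samuel, Harriet, Edmund, Albert.
Samuel predeceased; the 1/4 allotted to Samuel's branch passes to Samuel's issue by representation.
The 1/4 is divided into 2 equal shares of 1/8 among Victor, Charles.
Victor predeceased; the 1/8 allotted to Victor's branch passes to Victor's issue by representation.
The 1/8 is divided into 2 equal shares of 1/16 among Winifred, Lydia.
Winifred is living and takes 1/16.
Lydia is living and takes 1/16.
Charles is living and takes 1/8.
Harriet predeceased; the 1/4 allotted to Harriet's branch passes to Harriet's issue by representation.
Judith is the sole taker at this level and receives the full 1/4.
Edmund predeceased; the 1/4 allotted to Edmund's branch passes to Edmund's issue by representation.
Beatrice's line is the sole branch at this level, so the full 1/4 passes to Beatrice's issue by representation.
The 1/4 is divided into 4 equal shares of 1/16 among Prudence, Diana, Oliver, George.
Prudence is living and takes 1/16.
Diana is living and takes 1/16.
Oliver is living and takes 1/16.
George is living and takes 1/16.
Albert is living and takes 1/4.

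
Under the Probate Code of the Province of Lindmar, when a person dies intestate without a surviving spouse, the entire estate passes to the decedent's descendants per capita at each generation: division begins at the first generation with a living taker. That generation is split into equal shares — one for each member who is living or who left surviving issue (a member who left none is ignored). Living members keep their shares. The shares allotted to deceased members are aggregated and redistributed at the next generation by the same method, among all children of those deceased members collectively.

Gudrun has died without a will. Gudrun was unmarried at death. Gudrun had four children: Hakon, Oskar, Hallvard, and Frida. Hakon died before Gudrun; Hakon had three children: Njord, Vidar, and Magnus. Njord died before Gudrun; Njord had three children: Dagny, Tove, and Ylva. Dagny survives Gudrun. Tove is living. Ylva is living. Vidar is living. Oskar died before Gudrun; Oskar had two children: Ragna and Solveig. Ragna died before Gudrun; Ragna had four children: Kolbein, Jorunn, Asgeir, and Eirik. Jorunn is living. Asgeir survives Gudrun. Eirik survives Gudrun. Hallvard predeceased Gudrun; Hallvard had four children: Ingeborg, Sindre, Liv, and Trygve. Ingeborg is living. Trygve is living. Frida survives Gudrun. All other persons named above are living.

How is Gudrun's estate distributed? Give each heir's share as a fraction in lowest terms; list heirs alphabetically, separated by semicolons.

Asgeir 1/42; Dagny 1/42; Eirik 1/42; Frida 1/4; Ingeborg 1/12; Jorunn 1/42; Kolbein 1/42; Liv 1/12; Magnus 1/12; Sindre 1/12; Solveig 1/12; Tove 1/42; Trygve 1/12; Vidar 1/12; Ylva 1/42

There is no surviving spouse, so the entire estate passes to Gudrun's descendants per capita at each generation.
At generation 1 (Hakon, Oskar, Hallvard, Frida) there are 4 shares of (1)/4 = 1/4 each.
Living: Frida — each takes 1/4.
Deceased: Hakon, Oskar, and Hallvard. Their combined 3/4 is pooled and carried to generation 2.
At generation 2 (Njord, Vidar, Magnus, Ragna, Solveig, Ingeborg, Sindre, Liv, Trygve) there are 9 shares of (3/4)/9 = 1/12 each.
Living: Vidar, Magnus, Solveig, Ingeborg, Sindre, Liv, and Trygve — each takes 1/12.
Deceased: Njord and Ragna. Their combined 1/6 is pooled and carried to generation 3.
At generation 3 (Dagny, Tove, Ylva, Kolbein, Jorunn, Asgeir, Eirik) there are 7 shares of (1/6)/7 = 1/42 each.
Living: Dagny, Tove, Ylva, Kolbein, Jorunn, Asgeir, and Eirik — each takes 1/42.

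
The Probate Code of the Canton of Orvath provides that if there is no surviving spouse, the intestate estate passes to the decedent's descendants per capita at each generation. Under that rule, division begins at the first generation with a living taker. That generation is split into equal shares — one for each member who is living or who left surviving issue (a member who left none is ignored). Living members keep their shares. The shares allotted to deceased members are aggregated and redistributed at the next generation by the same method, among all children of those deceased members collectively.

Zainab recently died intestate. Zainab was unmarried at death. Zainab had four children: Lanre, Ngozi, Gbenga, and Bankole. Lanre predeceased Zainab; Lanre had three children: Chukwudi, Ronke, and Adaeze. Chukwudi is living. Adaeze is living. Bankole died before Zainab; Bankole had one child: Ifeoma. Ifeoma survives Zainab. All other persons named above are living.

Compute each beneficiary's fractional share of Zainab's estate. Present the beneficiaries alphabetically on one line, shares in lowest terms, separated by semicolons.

There is no surviving spouse, so the entire estate passes to Zainab's descendants per capita at each generation.
At generation 1 (Lanre, Ngozi, Gbenga, Bankole) there are 4 shares of (1)/4 = 1/4 each.
Living: Ngozi and Gbenga — each takes 1/4.
Deceased: Lanre and Bankole. Their combined 1/2 is pooled and carried to generation 2.
At generation 2 (Chukwudi, Ronke, Adaeze, Ifeoma) there are 4 shares of (1/2)/4 = 1/8 each.
Living: Chukwudi, Ronke, Adaeze, and Ifeoma — each takes 1/8.

Adaeze 1/8; Chukwudi 1/8; Gbenga 1/4; Ifeoma 1/8; Ngozi 1/4; Ronke 1/8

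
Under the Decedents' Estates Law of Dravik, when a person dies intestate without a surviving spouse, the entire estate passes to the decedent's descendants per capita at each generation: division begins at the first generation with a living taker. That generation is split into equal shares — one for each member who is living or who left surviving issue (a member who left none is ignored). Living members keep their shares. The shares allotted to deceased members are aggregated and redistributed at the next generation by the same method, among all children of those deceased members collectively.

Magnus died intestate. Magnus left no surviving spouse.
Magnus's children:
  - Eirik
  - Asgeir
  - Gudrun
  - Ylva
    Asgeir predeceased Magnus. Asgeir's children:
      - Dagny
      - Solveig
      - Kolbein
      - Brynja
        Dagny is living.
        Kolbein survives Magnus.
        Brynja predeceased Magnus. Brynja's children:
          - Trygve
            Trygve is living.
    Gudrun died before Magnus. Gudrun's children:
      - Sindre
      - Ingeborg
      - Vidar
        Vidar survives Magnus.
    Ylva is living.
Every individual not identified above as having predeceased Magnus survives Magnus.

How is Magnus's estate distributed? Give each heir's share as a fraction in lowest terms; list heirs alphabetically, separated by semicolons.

Dagny 1/14; Eirik 1/4; Ingeborg 1/14; Kolbein 1/14; Sindre 1/14; Solveig 1/14; Trygve 1/14; Vidar 1/14; Ylva 1/4

There is no surviving spouse, so the entire estate passes to Magnus's descendants per capita at each generation.
At generation 1 (Eirik, Asgeir, Gudrun, Ylva) there are 4 shares of (1)/4 = 1/4 each.
Living: Eirik and Ylva — each takes 1/4.
Deceased: Asgeir and Gudrun. Their combined 1/2 is pooled and carried to generation 2.
At generation 2 (Dagny, Solveig, Kolbein, Brynja, Sindre, Ingeborg, Vidar) there are 7 shares of (1/2)/7 = 1/14 each.
Living: Dagny, Solveig, Kolbein, Sindre, Ingeborg, and Vidar — each takes 1/14.
Deceased: Brynja. That 1/14 share is carried to generation 3.
At generation 3 (Trygve) there are 1 shares of (1/14)/1 = 1/14 each.
Living: Trygve — each takes 1/14.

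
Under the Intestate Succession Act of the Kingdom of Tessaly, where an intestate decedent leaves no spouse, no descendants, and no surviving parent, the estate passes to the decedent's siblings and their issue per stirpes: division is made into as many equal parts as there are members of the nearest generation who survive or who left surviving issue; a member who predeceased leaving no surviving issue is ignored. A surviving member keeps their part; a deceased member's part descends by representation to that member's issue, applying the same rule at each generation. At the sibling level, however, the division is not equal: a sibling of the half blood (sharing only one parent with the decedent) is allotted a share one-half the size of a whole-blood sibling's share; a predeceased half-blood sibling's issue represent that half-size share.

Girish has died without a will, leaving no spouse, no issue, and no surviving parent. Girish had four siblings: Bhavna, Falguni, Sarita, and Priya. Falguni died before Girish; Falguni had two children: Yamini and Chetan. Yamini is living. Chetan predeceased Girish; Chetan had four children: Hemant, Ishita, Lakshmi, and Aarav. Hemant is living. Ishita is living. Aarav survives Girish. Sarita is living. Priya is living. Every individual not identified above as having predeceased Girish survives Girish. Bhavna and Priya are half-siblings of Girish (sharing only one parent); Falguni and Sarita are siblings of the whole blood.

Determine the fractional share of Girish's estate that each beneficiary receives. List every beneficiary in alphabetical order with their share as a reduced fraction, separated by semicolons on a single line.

Aarav 1/24; Bhavna 1/6; Hemant 1/24; Ishita 1/24; Lakshmi 1/24; Priya 1/6; Sarita 1/3; Yamini 1/6

No spouse, descendants, or parent survives, so the estate passes to Girish's siblings per stirpes.
Half-blood siblings count for one-half the weight of whole-blood siblings at the initial division.
Dividing 1 in proportion to weights (total weight 3): Bhavna (weight 1/2) → 1/6; Falguni (weight 1) → 1/3; Sarita (weight 1) → 1/3; Priya (weight 1/2) → 1/6.
Bhavna is living and takes 1/6.
Falguni predeceased; the 1/3 allotted to Falguni's branch passes to Falguni's issue by representation.
The 1/3 is divided into 2 equal shares of 1/6 among Yamini, Chetan.
Yamini is living and takes 1/6.
Chetan predeceased; the 1/6 allotted to Chetan's branch passes to Chetan's issue by representation.
The 1/6 is divided into 4 equal shares of 1/24 among Hemant, Ishita, Lakshmi, Aarav.
Hemant is living and takes 1/24.
Ishita is living and takes 1/24.
Lakshmi is living and takes 1/24.
Aarav is living and takes 1/24.
Sarita is living and takes 1/3.
Priya is living and takes 1/6.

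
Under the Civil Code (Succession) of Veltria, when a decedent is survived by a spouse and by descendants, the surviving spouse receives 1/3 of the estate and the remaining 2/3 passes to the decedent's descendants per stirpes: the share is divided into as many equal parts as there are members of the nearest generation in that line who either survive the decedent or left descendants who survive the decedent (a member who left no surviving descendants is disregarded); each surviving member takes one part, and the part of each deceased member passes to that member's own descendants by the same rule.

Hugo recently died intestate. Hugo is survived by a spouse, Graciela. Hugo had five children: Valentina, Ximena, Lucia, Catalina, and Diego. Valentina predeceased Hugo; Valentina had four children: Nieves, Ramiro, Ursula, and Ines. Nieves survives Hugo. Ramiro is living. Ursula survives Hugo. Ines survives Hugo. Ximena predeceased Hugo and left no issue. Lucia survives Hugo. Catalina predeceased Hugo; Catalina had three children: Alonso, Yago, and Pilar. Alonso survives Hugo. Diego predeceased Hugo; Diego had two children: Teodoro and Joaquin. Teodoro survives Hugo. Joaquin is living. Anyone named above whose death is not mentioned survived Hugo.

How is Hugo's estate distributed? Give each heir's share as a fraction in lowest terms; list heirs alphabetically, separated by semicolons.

Alonso 1/18; Graciela 1/3; Ines 1/24; Joaquin 1/12; Lucia 1/6; Nieves 1/24; Pilar 1/18; Ramiro 1/24; Teodoro 1/12; Ursula 1/24; Yago 1/18

Graciela, as surviving spouse, takes 1/3.
The remaining 2/3 passes to Hugo's descendants per stirpes.
Ximena left no surviving issue, so that branch lapses and is disregarded.
The 2/3 is divided into 4 equal shares of 1/6 among Valentina, Lucia, Catalina, Diego.
Valentina predeceased; the 1/6 allotted to Valentina's branch passes to Valentina's issue by representation.
The 1/6 is divided into 4 equal shares of 1/24 among Nieves, Ramiro, Ursula, Ines.
Nieves is living and takes 1/24.
Ramiro is living and takes 1/24.
Ursula is living and takes 1/24.
Ines is living and takes 1/24.
Lucia is living and takes 1/6.
Catalina predeceased; the 1/6 allotted to Catalina's branch passes to Catalina's issue by representation.
The 1/6 is divided into 3 equal shares of 1/18 among Alonso, Yago, Pilar.
Alonso is living and takes 1/18.
Yago is living and takes 1/18.
Pilar is living and takes 1/18.
Diego predeceased; the 1/6 allotted to Diego's branch passes to Diego's issue by representation.
The 1/6 is divided into 2 equal shares of 1/12 among Teodoro, Joaquin.
Teodoro is living and takes 1/12.
Joaquin is living and takes 1/12.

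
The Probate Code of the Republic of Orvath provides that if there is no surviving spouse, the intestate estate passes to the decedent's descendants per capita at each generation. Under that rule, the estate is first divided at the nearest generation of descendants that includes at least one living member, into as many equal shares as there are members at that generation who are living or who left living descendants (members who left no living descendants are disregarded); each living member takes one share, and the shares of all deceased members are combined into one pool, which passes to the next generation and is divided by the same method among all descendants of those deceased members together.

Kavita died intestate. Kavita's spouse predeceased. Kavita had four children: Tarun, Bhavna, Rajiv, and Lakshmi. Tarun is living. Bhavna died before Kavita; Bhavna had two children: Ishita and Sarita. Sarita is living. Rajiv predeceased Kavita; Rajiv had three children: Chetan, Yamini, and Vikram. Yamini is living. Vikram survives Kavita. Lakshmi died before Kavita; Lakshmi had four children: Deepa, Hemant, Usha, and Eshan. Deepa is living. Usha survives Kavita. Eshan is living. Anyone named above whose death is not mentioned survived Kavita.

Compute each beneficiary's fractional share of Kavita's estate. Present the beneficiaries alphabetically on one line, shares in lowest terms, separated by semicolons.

Chetan 1/12; Deepa 1/12; Eshan 1/12; Hemant 1/12; Ishita 1/12; Sarita 1/12; Tarun 1/4; Usha 1/12; Vikram 1/12; Yamini 1/12

There is no surviving spouse, so the entire estate passes to Kavita's descendants per capita at each generation.
At generation 1 (Tarun, Bhavna, Rajiv, Lakshmi) there are 4 shares of (1)/4 = 1/4 each.
Living: Tarun — each takes 1/4.
Deceased: Bhavna, Rajiv, and Lakshmi. Their combined 3/4 is pooled and carried to generation 2.
At generation 2 (Ishita, Sarita, Chetan, Yamini, Vikram, Deepa, Hemant, Usha, Eshan) there are 9 shares of (3/4)/9 = 1/12 each.
Living: Ishita, Sarita, Chetan, Yamini, Vikram, Deepa, Hemant, Usha, and Eshan — each takes 1/12.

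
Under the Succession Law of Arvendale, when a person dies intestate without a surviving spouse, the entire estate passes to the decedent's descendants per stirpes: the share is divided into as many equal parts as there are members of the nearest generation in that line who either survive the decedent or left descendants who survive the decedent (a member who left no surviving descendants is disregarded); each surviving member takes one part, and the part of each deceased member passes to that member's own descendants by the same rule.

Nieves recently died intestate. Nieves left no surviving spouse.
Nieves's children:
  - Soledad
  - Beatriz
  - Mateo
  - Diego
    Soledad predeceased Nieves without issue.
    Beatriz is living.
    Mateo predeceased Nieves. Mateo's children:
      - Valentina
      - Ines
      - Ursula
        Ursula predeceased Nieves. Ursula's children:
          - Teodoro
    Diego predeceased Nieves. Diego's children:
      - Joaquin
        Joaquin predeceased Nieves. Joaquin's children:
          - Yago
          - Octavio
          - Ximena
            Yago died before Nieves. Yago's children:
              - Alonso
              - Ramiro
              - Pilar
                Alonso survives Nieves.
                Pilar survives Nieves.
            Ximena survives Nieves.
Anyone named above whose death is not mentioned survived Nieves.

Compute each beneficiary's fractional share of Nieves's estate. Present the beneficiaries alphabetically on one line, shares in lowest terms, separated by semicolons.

Alonso 1/27; Beatriz 1/3; Ines 1/9; Octavio 1/9; Pilar 1/27; Ramiro 1/27; Teodoro 1/9; Valentina 1/9; Ximena 1/9

There is no surviving spouse, so the entire estate passes to Nieves's descendants per stirpes.
Soledad left no surviving issue, so that branch lapses and is disregarded.
The estate is divided into 3 equal shares of 1/3 among Beatriz, Mateo, Diego.
Beatriz is living and takes 1/3.
Mateo predeceased; the 1/3 allotted to Mateo's branch passes to Mateo's issue by representation.
The 1/3 is divided into 3 equal shares of 1/9 among Valentina, Ines, Ursula.
Valentina is living and takes 1/9.
Ines is living and takes 1/9.
Ursula predeceased; the 1/9 allotted to Ursula's branch passes to Ursula's issue by representation.
Teodoro is the sole taker at this level and receives the full 1/9.
Diego predeceased; the 1/3 allotted to Diego's branch passes to Diego's issue by representation.
Joaquin's line is the sole branch at this level, so the full 1/3 passes to Joaquin's issue by representation.
The 1/3 is divided into 3 equal shares of 1/9 among Yago, Octavio, Ximena.
Yago predeceased; the 1/9 allotted to Yago's branch passes to Yago's issue by representation.
The 1/9 is divided into 3 equal shares of 1/27 among Alonso, Ramiro, Pilar.
Alonso is living and takes 1/27.
Ramiro is living and takes 1/27.
Pilar is living and takes 1/27.
Octavio is living and takes 1/9.
Ximena is living and takes 1/9.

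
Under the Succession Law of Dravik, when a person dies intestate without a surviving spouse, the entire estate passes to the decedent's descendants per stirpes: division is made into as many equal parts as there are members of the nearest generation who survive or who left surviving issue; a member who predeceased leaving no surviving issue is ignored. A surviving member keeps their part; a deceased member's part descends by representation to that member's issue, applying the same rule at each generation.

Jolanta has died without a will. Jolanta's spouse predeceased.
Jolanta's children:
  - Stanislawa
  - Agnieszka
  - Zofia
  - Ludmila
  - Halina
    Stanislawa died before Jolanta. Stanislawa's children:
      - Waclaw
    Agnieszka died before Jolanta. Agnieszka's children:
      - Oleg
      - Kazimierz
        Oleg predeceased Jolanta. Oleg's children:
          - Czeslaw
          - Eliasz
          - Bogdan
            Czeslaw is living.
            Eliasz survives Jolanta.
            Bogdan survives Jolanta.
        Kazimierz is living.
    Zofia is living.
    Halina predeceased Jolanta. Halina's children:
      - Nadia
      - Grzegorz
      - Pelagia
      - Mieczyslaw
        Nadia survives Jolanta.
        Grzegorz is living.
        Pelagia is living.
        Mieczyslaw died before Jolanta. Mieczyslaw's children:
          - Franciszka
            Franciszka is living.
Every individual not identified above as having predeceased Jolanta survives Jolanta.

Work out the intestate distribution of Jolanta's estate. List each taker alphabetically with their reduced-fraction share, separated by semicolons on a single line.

Bogdan 1/30; Czeslaw 1/30; Eliasz 1/30; Franciszka 1/20; Grzegorz 1/20; Kazimierz 1/10; Ludmila 1/5; Nadia 1/20; Pelagia 1/20; Waclaw 1/5; Zofia 1/5

There is no surviving spouse, so the entire estate passes to Jolanta's descendants per stirpes.
The estate is divided into 5 equal shares of 1/5 among Stanislawa, Agnieszka, Zofia, Ludmila, Halina.
Stanislawa predeceased; the 1/5 allotted to Stanislawa's branch passes to Stanislawa's issue by representation.
Waclaw is the sole taker at this level and receives the full 1/5.
Agnieszka predeceased; the 1/5 allotted to Agnieszka's branch passes to Agnieszka's issue by representation.
The 1/5 is divided into 2 equal shares of 1/10 among Oleg, Kazimierz.
Oleg predeceased; the 1/10 allotted to Oleg's branch passes to Oleg's issue by representation.
The 1/10 is divided into 3 equal shares of 1/30 among Czeslaw, Eliasz, Bogdan.
Czeslaw is living and takes 1/30.
Eliasz is living and takes 1/30.
Bogdan is living and takes 1/30.
Kazimierz is living and takes 1/10.
Zofia is living and takes 1/5.
Ludmila is living and takes 1/5.
Halina predeceased; the 1/5 allotted to Halina's branch passes to Halina's issue by representation.
The 1/5 is divided into 4 equal shares of 1/20 among Nadia, Grzegorz, Pelagia, Mieczyslaw.
Nadia is living and takes 1/20.
Grzegorz is living and takes 1/20.
Pelagia is living and takes 1/20.
Mieczyslaw predeceased; the 1/20 allotted to Mieczyslaw's branch passes to Mieczyslaw's issue by representation.
Franciszka is the sole taker at this level and receives the full 1/20.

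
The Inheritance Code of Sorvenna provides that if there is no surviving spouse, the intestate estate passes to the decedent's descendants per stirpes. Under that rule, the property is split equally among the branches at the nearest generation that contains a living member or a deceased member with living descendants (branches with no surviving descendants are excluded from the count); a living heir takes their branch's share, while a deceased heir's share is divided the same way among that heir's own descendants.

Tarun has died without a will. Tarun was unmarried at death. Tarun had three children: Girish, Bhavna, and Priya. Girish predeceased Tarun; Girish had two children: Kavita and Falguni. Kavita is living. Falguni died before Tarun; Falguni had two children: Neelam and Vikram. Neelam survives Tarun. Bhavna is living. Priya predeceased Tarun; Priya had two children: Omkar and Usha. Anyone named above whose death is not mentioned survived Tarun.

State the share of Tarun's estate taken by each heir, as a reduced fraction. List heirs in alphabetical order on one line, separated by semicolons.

Bhavna 1/3; Kavita 1/6; Neelam 1/12; Omkar 1/6; Usha 1/6; Vikram 1/12

There is no surviving spouse, so the entire estate passes to Tarun's descendants per stirpes.
The estate is divided into 3 equal shares of 1/3 among Girish, Bhavna, Priya.
Girish predeceased; the 1/3 allotted to Girish's branch passes to Girish's issue by representation.
The 1/3 is divided into 2 equal shares of 1/6 among Kavita, Falguni.
Kavita is living and takes 1/6.
Falguni predeceased; the 1/6 allotted to Falguni's branch passes to Falguni's issue by representation.
The 1/6 is divided into 2 equal shares of 1/12 among Neelam, Vikram.
Neelam is living and takes 1/12.
Vikram is living and takes 1/12.
Bhavna is living and takes 1/3.
Priya predeceased; the 1/3 allotted to Priya's branch passes to Priya's issue by representation.
The 1/3 is divided into 2 equal shares of 1/6 among Omkar, Usha.
Omkar is living and takes 1/6.
Usha is living and takes 1/6.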